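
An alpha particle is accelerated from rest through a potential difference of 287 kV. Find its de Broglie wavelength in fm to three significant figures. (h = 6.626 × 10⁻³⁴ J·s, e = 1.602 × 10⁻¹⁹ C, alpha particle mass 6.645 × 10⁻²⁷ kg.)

KE = 2eV = 2 × 1.602 × 10⁻¹⁹ × 2.870 × 10⁵ = 9.195 × 10⁻¹⁴ J.
p = √(2mKE) = √(2 × 6.645 × 10⁻²⁷ × 9.195 × 10⁻¹⁴) = 3.496 × 10⁻²⁰ kg·m/s.
λ = h/p = 6.626 × 10⁻³⁴ / 3.496 × 10⁻²⁰ = 1.90 × 10⁻¹⁴ m = 19.0 fm.

λ = 19.0 fm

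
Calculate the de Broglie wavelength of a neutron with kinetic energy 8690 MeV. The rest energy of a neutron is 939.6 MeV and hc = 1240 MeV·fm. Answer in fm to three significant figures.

λ = 0.129 fm

Total energy E = KE + m₀c² = 8690 + 939.6 = 9629.6 MeV.
(pc)² = E² − (m₀c²)² = (9629.6)² − (939.6)² = 9.185 × 10⁷ MeV², so pc = 9584 MeV.
λ = hc/(pc) = 1240 MeV·fm / 9584 MeV = 0.129 fm.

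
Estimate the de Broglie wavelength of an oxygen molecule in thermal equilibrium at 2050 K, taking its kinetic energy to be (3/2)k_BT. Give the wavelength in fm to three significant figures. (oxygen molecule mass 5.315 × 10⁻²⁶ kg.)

KE = (3/2)k_BT = 1.5 × 1.381 × 10⁻²³ × 2050 = 4.247 × 10⁻²⁰ J.
p = √(2mKE) = √(2 × 5.315 × 10⁻²⁶ × 4.247 × 10⁻²⁰) = 6.719 × 10⁻²³ kg·m/s.
λ = h/p = 9.86 × 10⁻¹² m = 9860 fm.

λ = 9860 fm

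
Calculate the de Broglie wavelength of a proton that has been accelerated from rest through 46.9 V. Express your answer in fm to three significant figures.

KE = eV = 1.602 × 10⁻¹⁹ × 46.90 = 7.513 × 10⁻¹⁸ J.
p = √(2mKE) = √(2 × 1.673 × 10⁻²⁷ × 7.513 × 10⁻¹⁸) = 1.586 × 10⁻²² kg·m/s.
λ = h/p = 6.626 × 10⁻³⁴ / 1.586 × 10⁻²² = 4.18 × 10⁻¹² m = 4180 fm.

λ = 4180 fm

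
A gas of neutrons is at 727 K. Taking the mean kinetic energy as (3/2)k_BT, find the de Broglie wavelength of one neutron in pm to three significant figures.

KE = (3/2)k_BT = 1.5 × 1.381 × 10⁻²³ × 727 = 1.506 × 10⁻²⁰ J.
p = √(2mKE) = √(2 × 1.675 × 10⁻²⁷ × 1.506 × 10⁻²⁰) = 7.103 × 10⁻²⁴ kg·m/s.
λ = h/p = 9.33 × 10⁻¹¹ m = 93.3 pm.

λ = 93.3 pm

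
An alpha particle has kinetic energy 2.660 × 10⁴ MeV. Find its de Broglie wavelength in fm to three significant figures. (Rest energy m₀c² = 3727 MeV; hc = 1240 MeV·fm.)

Total energy E = KE + m₀c² = 2.660 × 10⁴ + 3727 = 30327 MeV.
(pc)² = E² − (m₀c²)² = (30327)² − (3727)² = 9.058 × 10⁸ MeV², so pc = 3.010 × 10⁴ MeV.
λ = hc/(pc) = 1240 MeV·fm / 3.010 × 10⁴ MeV = 0.0412 fm.

λ = 0.0412 fm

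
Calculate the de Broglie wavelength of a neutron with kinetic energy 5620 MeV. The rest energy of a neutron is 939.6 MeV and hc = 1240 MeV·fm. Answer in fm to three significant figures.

λ = 0.191 fm

Total energy E = KE + m₀c² = 5620 + 939.6 = 6559.6 MeV.
(pc)² = E² − (m₀c²)² = (6559.6)² − (939.6)² = 4.215 × 10⁷ MeV², so pc = 6492 MeV.
λ = hc/(pc) = 1240 MeV·fm / 6492 MeV = 0.191 fm.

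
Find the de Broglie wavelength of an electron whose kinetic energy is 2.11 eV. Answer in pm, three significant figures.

KE = 2.11 eV = 3.380 × 10⁻¹⁹ J.
p = √(2mKE) = √(2 × 9.109 × 10⁻³¹ × 3.380 × 10⁻¹⁹) = 7.847 × 10⁻²⁵ kg·m/s.
λ = h/p = 6.626 × 10⁻³⁴ / 7.847 × 10⁻²⁵ = 8.44 × 10⁻¹⁰ m = 844 pm.

λ = 844 pm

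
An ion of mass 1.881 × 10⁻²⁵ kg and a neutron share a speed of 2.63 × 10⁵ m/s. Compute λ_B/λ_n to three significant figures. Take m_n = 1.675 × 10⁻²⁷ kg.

λ_B/λ_n = 8.90 × 10⁻³

At fixed v, p = mv so λ = h/(mv) ∝ 1/m.
λ_B/λ_n = m_n/m_B = 1.675 × 10⁻²⁷/1.881 × 10⁻²⁵ = 8.90 × 10⁻³.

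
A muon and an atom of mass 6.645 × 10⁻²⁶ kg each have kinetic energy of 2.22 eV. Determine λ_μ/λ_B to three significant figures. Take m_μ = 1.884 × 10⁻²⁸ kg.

At fixed KE, p = √(2mKE) so λ = h/p ∝ 1/√m.
λ_μ/λ_B = √(m_B/m_μ) = √(6.645 × 10⁻²⁶/1.884 × 10⁻²⁸) = √(352.7) = 18.8.

λ_μ/λ_B = 18.8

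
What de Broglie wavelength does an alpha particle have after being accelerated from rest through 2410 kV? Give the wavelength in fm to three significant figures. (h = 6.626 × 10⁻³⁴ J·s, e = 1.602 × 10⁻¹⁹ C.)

KE = 2eV = 2 × 1.602 × 10⁻¹⁹ × 2.410 × 10⁶ = 7.722 × 10⁻¹³ J.
p = √(2mKE) = √(2 × 6.645 × 10⁻²⁷ × 7.722 × 10⁻¹³) = 1.013 × 10⁻¹⁹ kg·m/s.
λ = h/p = 6.626 × 10⁻³⁴ / 1.013 × 10⁻¹⁹ = 6.54 × 10⁻¹⁵ m = 6.54 fm.

λ = 6.54 fm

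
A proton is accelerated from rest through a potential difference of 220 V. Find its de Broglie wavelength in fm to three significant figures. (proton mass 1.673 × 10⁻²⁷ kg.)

λ = 1930 fm

KE = eV = 1.602 × 10⁻¹⁹ × 220.0 = 3.524 × 10⁻¹⁷ J.
p = √(2mKE) = √(2 × 1.673 × 10⁻²⁷ × 3.524 × 10⁻¹⁷) = 3.434 × 10⁻²² kg·m/s.
λ = h/p = 6.626 × 10⁻³⁴ / 3.434 × 10⁻²² = 1.93 × 10⁻¹² m = 1930 fm.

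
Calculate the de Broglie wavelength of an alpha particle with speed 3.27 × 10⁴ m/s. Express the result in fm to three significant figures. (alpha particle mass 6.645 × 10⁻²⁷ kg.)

p = mv = 6.645 × 10⁻²⁷ × 3.27 × 10⁴ = 2.173 × 10⁻²² kg·m/s.
λ = h/p = 6.626 × 10⁻³⁴ / 2.173 × 10⁻²² = 3.05 × 10⁻¹² m = 3050 fm.

λ = 3050 fm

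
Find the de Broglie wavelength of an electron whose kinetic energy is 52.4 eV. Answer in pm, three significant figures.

λ = 169 pm

KE = 52.4 eV = 8.394 × 10⁻¹⁸ J.
p = √(2mKE) = √(2 × 9.109 × 10⁻³¹ × 8.394 × 10⁻¹⁸) = 3.911 × 10⁻²⁴ kg·m/s.
λ = h/p = 6.626 × 10⁻³⁴ / 3.911 × 10⁻²⁴ = 1.69 × 10⁻¹⁰ m = 169 pm.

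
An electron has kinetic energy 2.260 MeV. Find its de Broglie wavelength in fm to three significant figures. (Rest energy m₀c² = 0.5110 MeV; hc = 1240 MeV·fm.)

Total energy E = KE + m₀c² = 2.260 + 0.5110 = 2.7710 MeV.
(pc)² = E² − (m₀c²)² = (2.7710)² − (0.5110)² = 7.417 MeV², so pc = 2.723 MeV.
λ = hc/(pc) = 1240 MeV·fm / 2.723 MeV = 455 fm.

λ = 455 fm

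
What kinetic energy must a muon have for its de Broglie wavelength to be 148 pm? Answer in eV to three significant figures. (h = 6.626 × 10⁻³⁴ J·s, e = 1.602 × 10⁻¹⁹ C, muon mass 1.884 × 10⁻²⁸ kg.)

p = h/λ = 6.626 × 10⁻³⁴ / 1.480 × 10⁻¹⁰ = 4.477 × 10⁻²⁴ kg·m/s.
KE = p²/(2m) = (4.477 × 10⁻²⁴)² / (2 × 1.884 × 10⁻²⁸) = 5.319 × 10⁻²⁰ J = 0.332 eV.

KE = 0.332 eV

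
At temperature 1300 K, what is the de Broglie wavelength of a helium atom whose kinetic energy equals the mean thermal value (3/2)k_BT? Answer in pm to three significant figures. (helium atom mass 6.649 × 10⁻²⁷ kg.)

KE = (3/2)k_BT = 1.5 × 1.381 × 10⁻²³ × 1300 = 2.693 × 10⁻²⁰ J.
p = √(2mKE) = √(2 × 6.649 × 10⁻²⁷ × 2.693 × 10⁻²⁰) = 1.892 × 10⁻²³ kg·m/s.
λ = h/p = 3.50 × 10⁻¹¹ m = 35.0 pm.

λ = 35.0 pm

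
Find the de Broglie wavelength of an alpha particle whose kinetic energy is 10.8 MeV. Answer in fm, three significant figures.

KE = 10.8 MeV = 1.730 × 10⁻¹² J.
p = √(2mKE) = √(2 × 6.645 × 10⁻²⁷ × 1.730 × 10⁻¹²) = 1.516 × 10⁻¹⁹ kg·m/s.
λ = h/p = 6.626 × 10⁻³⁴ / 1.516 × 10⁻¹⁹ = 4.37 × 10⁻¹⁵ m = 4.37 fm.

λ = 4.37 fm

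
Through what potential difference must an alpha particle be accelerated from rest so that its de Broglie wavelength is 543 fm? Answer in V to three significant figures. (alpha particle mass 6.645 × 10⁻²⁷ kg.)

V = 350 V

p = h/λ = 6.626 × 10⁻³⁴ / 5.430 × 10⁻¹³ = 1.220 × 10⁻²¹ kg·m/s.
KE = p²/(2m) = 1.120 × 10⁻¹⁶ J.
V = KE/2e = 1.120 × 10⁻¹⁶ / (2 × 1.602 × 10⁻¹⁹) = 350 V.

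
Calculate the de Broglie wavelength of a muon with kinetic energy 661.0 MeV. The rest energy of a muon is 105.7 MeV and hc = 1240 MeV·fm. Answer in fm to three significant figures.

λ = 1.63 fm

Total energy E = KE + m₀c² = 661.0 + 105.7 = 766.7 MeV.
(pc)² = E² − (m₀c²)² = (766.7)² − (105.7)² = 5.767 × 10⁵ MeV², so pc = 759.4 MeV.
λ = hc/(pc) = 1240 MeV·fm / 759.4 MeV = 1.63 fm.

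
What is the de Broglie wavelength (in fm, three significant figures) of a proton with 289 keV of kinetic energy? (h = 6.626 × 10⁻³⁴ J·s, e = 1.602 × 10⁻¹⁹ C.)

KE = 289 keV = 4.630 × 10⁻¹⁴ J.
p = √(2mKE) = √(2 × 1.673 × 10⁻²⁷ × 4.630 × 10⁻¹⁴) = 1.245 × 10⁻²⁰ kg·m/s.
λ = h/p = 6.626 × 10⁻³⁴ / 1.245 × 10⁻²⁰ = 5.32 × 10⁻¹⁴ m = 53.2 fm.

λ = 53.2 fm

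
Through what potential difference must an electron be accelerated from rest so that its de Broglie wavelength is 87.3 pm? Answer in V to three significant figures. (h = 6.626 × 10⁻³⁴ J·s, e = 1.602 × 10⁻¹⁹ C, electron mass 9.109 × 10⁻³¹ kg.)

p = h/λ = 6.626 × 10⁻³⁴ / 8.730 × 10⁻¹¹ = 7.590 × 10⁻²⁴ kg·m/s.
KE = p²/(2m) = 3.162 × 10⁻¹⁷ J.
V = KE/e = 3.162 × 10⁻¹⁷ / (1.602 × 10⁻¹⁹) = 197 V.

V = 197 V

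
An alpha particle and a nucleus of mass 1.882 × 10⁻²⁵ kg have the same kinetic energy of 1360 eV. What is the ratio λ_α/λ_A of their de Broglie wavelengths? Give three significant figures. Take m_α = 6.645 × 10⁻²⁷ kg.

λ_α/λ_A = 5.32

At fixed KE, p = √(2mKE) so λ = h/p ∝ 1/√m.
λ_α/λ_A = √(m_A/m_α) = √(1.882 × 10⁻²⁵/6.645 × 10⁻²⁷) = √(28.32) = 5.32.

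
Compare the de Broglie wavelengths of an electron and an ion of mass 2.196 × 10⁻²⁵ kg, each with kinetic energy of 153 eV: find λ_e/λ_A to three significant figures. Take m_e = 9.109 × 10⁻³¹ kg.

λ_e/λ_A = 491

At fixed KE, p = √(2mKE) so λ = h/p ∝ 1/√m.
λ_e/λ_A = √(m_A/m_e) = √(2.196 × 10⁻²⁵/9.109 × 10⁻³¹) = √(2.411 × 10⁵) = 491.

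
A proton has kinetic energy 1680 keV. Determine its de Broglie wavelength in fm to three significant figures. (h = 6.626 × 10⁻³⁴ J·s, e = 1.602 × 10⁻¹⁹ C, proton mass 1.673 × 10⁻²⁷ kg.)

KE = 1680 keV = 2.691 × 10⁻¹³ J.
p = √(2mKE) = √(2 × 1.673 × 10⁻²⁷ × 2.691 × 10⁻¹³) = 3.001 × 10⁻²⁰ kg·m/s.
λ = h/p = 6.626 × 10⁻³⁴ / 3.001 × 10⁻²⁰ = 2.21 × 10⁻¹⁴ m = 22.1 fm.

λ = 22.1 fm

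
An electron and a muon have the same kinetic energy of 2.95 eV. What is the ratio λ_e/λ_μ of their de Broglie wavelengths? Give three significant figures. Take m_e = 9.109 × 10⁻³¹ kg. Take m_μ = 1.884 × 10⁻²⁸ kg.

λ_e/λ_μ = 14.4

At fixed KE, p = √(2mKE) so λ = h/p ∝ 1/√m.
λ_e/λ_μ = √(m_μ/m_e) = √(1.884 × 10⁻²⁸/9.109 × 10⁻³¹) = √(206.8) = 14.4.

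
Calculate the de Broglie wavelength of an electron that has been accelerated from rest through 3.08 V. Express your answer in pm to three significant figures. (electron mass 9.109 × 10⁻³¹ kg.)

KE = eV = 1.602 × 10⁻¹⁹ × 3.080 = 4.934 × 10⁻¹⁹ J.
p = √(2mKE) = √(2 × 9.109 × 10⁻³¹ × 4.934 × 10⁻¹⁹) = 9.481 × 10⁻²⁵ kg·m/s.
λ = h/p = 6.626 × 10⁻³⁴ / 9.481 × 10⁻²⁵ = 6.99 × 10⁻¹⁰ m = 699 pm.

λ = 699 pm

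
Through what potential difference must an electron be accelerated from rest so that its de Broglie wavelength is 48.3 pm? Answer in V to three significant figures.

p = h/λ = 6.626 × 10⁻³⁴ / 4.830 × 10⁻¹¹ = 1.372 × 10⁻²³ kg·m/s.
KE = p²/(2m) = 1.033 × 10⁻¹⁶ J.
V = KE/e = 1.033 × 10⁻¹⁶ / (1.602 × 10⁻¹⁹) = 645 V.

V = 645 V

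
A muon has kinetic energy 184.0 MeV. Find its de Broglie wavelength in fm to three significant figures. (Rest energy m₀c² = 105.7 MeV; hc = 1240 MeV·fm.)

λ = 4.60 fm

Total energy E = KE + m₀c² = 184.0 + 105.7 = 289.7 MeV.
(pc)² = E² − (m₀c²)² = (289.7)² − (105.7)² = 7.275 × 10⁴ MeV², so pc = 269.7 MeV.
λ = hc/(pc) = 1240 MeV·fm / 269.7 MeV = 4.60 fm.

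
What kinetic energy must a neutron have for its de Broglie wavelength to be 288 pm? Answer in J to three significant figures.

KE = 1.58 × 10⁻²¹ J

p = h/λ = 6.626 × 10⁻³⁴ / 2.880 × 10⁻¹⁰ = 2.301 × 10⁻²⁴ kg·m/s.
KE = p²/(2m) = (2.301 × 10⁻²⁴)² / (2 × 1.675 × 10⁻²⁷) = 1.580 × 10⁻²¹ J = 1.58 × 10⁻²¹ J.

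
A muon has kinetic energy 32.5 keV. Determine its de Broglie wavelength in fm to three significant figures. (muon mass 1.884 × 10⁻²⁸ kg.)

KE = 32.5 keV = 5.207 × 10⁻¹⁵ J.
p = √(2mKE) = √(2 × 1.884 × 10⁻²⁸ × 5.207 × 10⁻¹⁵) = 1.401 × 10⁻²¹ kg·m/s.
λ = h/p = 6.626 × 10⁻³⁴ / 1.401 × 10⁻²¹ = 4.73 × 10⁻¹³ m = 473 fm.

λ = 473 fm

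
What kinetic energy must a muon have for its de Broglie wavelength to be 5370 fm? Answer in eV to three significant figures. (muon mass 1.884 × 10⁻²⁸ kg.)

p = h/λ = 6.626 × 10⁻³⁴ / 5.370 × 10⁻¹² = 1.234 × 10⁻²² kg·m/s.
KE = p²/(2m) = (1.234 × 10⁻²²)² / (2 × 1.884 × 10⁻²⁸) = 4.041 × 10⁻¹⁷ J = 252 eV.

KE = 252 eV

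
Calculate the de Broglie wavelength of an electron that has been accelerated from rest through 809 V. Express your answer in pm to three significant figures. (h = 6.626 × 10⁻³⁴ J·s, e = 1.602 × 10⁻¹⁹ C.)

KE = eV = 1.602 × 10⁻¹⁹ × 809.0 = 1.296 × 10⁻¹⁶ J.
p = √(2mKE) = √(2 × 9.109 × 10⁻³¹ × 1.296 × 10⁻¹⁶) = 1.537 × 10⁻²³ kg·m/s.
λ = h/p = 6.626 × 10⁻³⁴ / 1.537 × 10⁻²³ = 4.31 × 10⁻¹¹ m = 43.1 pm.

λ = 43.1 pm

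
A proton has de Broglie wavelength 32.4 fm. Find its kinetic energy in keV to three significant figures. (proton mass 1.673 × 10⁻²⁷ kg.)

p = h/λ = 6.626 × 10⁻³⁴ / 3.240 × 10⁻¹⁴ = 2.045 × 10⁻²⁰ kg·m/s.
KE = p²/(2m) = (2.045 × 10⁻²⁰)² / (2 × 1.673 × 10⁻²⁷) = 1.250 × 10⁻¹³ J = 780 keV.

KE = 780 keV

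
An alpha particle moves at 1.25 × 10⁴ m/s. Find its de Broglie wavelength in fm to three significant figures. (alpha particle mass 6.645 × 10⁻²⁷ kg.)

λ = 7980 fm

p = mv = 6.645 × 10⁻²⁷ × 1.25 × 10⁴ = 8.306 × 10⁻²³ kg·m/s.
λ = h/p = 6.626 × 10⁻³⁴ / 8.306 × 10⁻²³ = 7.98 × 10⁻¹² m = 7980 fm.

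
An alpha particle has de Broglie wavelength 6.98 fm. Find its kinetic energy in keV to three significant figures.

KE = 4230 keV

p = h/λ = 6.626 × 10⁻³⁴ / 6.980 × 10⁻¹⁵ = 9.493 × 10⁻²⁰ kg·m/s.
KE = p²/(2m) = (9.493 × 10⁻²⁰)² / (2 × 6.645 × 10⁻²⁷) = 6.781 × 10⁻¹³ J = 4230 keV.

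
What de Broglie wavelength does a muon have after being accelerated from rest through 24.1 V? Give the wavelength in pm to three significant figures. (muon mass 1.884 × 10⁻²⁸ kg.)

KE = eV = 1.602 × 10⁻¹⁹ × 24.10 = 3.861 × 10⁻¹⁸ J.
p = √(2mKE) = √(2 × 1.884 × 10⁻²⁸ × 3.861 × 10⁻¹⁸) = 3.814 × 10⁻²³ kg·m/s.
λ = h/p = 6.626 × 10⁻³⁴ / 3.814 × 10⁻²³ = 1.74 × 10⁻¹¹ m = 17.4 pm.

λ = 17.4 pm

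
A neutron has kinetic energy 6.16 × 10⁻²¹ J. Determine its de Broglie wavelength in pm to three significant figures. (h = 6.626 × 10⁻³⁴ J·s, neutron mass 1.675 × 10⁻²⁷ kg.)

p = √(2mKE) = √(2 × 1.675 × 10⁻²⁷ × 6.160 × 10⁻²¹) = 4.543 × 10⁻²⁴ kg·m/s.
λ = h/p = 6.626 × 10⁻³⁴ / 4.543 × 10⁻²⁴ = 1.46 × 10⁻¹⁰ m = 146 pm.

λ = 146 pm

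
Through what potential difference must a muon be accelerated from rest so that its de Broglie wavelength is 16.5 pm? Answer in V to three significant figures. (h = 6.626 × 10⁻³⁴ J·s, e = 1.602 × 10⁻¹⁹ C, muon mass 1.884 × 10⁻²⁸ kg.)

p = h/λ = 6.626 × 10⁻³⁴ / 1.650 × 10⁻¹¹ = 4.016 × 10⁻²³ kg·m/s.
KE = p²/(2m) = 4.280 × 10⁻¹⁸ J.
V = KE/e = 4.280 × 10⁻¹⁸ / (1.602 × 10⁻¹⁹) = 26.7 V.

V = 26.7 V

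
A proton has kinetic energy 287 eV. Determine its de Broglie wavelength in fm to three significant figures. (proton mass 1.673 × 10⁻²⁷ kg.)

λ = 1690 fm

KE = 287 eV = 4.598 × 10⁻¹⁷ J.
p = √(2mKE) = √(2 × 1.673 × 10⁻²⁷ × 4.598 × 10⁻¹⁷) = 3.922 × 10⁻²² kg·m/s.
λ = h/p = 6.626 × 10⁻³⁴ / 3.922 × 10⁻²² = 1.69 × 10⁻¹² m = 1690 fm.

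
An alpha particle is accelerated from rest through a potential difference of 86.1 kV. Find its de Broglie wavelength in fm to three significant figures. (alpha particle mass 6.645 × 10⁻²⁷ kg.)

λ = 34.6 fm

KE = 2eV = 2 × 1.602 × 10⁻¹⁹ × 8.610 × 10⁴ = 2.759 × 10⁻¹⁴ J.
p = √(2mKE) = √(2 × 6.645 × 10⁻²⁷ × 2.759 × 10⁻¹⁴) = 1.915 × 10⁻²⁰ kg·m/s.
λ = h/p = 6.626 × 10⁻³⁴ / 1.915 × 10⁻²⁰ = 3.46 × 10⁻¹⁴ m = 34.6 fm.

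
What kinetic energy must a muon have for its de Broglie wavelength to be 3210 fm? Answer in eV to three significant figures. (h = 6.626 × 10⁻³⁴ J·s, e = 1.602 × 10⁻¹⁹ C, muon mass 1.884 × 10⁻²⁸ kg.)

KE = 706 eV

p = h/λ = 6.626 × 10⁻³⁴ / 3.210 × 10⁻¹² = 2.064 × 10⁻²² kg·m/s.
KE = p²/(2m) = (2.064 × 10⁻²²)² / (2 × 1.884 × 10⁻²⁸) = 1.131 × 10⁻¹⁶ J = 706 eV.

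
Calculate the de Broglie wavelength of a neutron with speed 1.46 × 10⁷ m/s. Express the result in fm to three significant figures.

λ = 27.1 fm

p = mv = 1.675 × 10⁻²⁷ × 1.46 × 10⁷ = 2.446 × 10⁻²⁰ kg·m/s.
λ = h/p = 6.626 × 10⁻³⁴ / 2.446 × 10⁻²⁰ = 2.71 × 10⁻¹⁴ m = 27.1 fm.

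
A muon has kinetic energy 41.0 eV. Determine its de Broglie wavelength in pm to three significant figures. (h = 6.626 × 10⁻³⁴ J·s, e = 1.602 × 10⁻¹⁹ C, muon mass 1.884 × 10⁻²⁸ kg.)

KE = 41.0 eV = 6.568 × 10⁻¹⁸ J.
p = √(2mKE) = √(2 × 1.884 × 10⁻²⁸ × 6.568 × 10⁻¹⁸) = 4.975 × 10⁻²³ kg·m/s.
λ = h/p = 6.626 × 10⁻³⁴ / 4.975 × 10⁻²³ = 1.33 × 10⁻¹¹ m = 13.3 pm.

λ = 13.3 pm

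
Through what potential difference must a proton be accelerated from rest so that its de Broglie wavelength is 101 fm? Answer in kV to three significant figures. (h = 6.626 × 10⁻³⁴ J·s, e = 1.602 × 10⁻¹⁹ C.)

p = h/λ = 6.626 × 10⁻³⁴ / 1.010 × 10⁻¹³ = 6.560 × 10⁻²¹ kg·m/s.
KE = p²/(2m) = 1.286 × 10⁻¹⁴ J.
V = KE/e = 1.286 × 10⁻¹⁴ / (1.602 × 10⁻¹⁹) = 80.3 kV.

V = 80.3 kV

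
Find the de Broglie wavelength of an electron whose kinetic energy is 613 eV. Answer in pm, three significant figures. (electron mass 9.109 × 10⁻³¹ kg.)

KE = 613 eV = 9.820 × 10⁻¹⁷ J.
p = √(2mKE) = √(2 × 9.109 × 10⁻³¹ × 9.820 × 10⁻¹⁷) = 1.338 × 10⁻²³ kg·m/s.
λ = h/p = 6.626 × 10⁻³⁴ / 1.338 × 10⁻²³ = 4.95 × 10⁻¹¹ m = 49.5 pm.

λ = 49.5 pm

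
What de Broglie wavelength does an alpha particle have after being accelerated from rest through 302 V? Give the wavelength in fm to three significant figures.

λ = 584 fm

KE = 2eV = 2 × 1.602 × 10⁻¹⁹ × 302.0 = 9.676 × 10⁻¹⁷ J.
p = √(2mKE) = √(2 × 6.645 × 10⁻²⁷ × 9.676 × 10⁻¹⁷) = 1.134 × 10⁻²¹ kg·m/s.
λ = h/p = 6.626 × 10⁻³⁴ / 1.134 × 10⁻²¹ = 5.84 × 10⁻¹³ m = 584 fm.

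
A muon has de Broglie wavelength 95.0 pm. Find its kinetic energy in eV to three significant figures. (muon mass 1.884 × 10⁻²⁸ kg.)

KE = 0.806 eV

p = h/λ = 6.626 × 10⁻³⁴ / 9.500 × 10⁻¹¹ = 6.975 × 10⁻²⁴ kg·m/s.
KE = p²/(2m) = (6.975 × 10⁻²⁴)² / (2 × 1.884 × 10⁻²⁸) = 1.291 × 10⁻¹⁹ J = 0.806 eV.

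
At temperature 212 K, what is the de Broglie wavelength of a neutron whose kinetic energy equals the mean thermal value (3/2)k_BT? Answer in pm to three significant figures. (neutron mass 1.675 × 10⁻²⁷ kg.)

KE = (3/2)k_BT = 1.5 × 1.381 × 10⁻²³ × 212 = 4.392 × 10⁻²¹ J.
p = √(2mKE) = √(2 × 1.675 × 10⁻²⁷ × 4.392 × 10⁻²¹) = 3.836 × 10⁻²⁴ kg·m/s.
λ = h/p = 1.73 × 10⁻¹⁰ m = 173 pm.

λ = 173 pm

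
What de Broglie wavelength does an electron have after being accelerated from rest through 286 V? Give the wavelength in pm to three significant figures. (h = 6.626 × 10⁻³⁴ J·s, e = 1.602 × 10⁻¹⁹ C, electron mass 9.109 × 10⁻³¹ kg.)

λ = 72.5 pm

KE = eV = 1.602 × 10⁻¹⁹ × 286.0 = 4.582 × 10⁻¹⁷ J.
p = √(2mKE) = √(2 × 9.109 × 10⁻³¹ × 4.582 × 10⁻¹⁷) = 9.136 × 10⁻²⁴ kg·m/s.
λ = h/p = 6.626 × 10⁻³⁴ / 9.136 × 10⁻²⁴ = 7.25 × 10⁻¹¹ m = 72.5 pm.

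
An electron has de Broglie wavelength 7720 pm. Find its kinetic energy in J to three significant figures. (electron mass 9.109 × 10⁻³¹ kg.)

p = h/λ = 6.626 × 10⁻³⁴ / 7.720 × 10⁻⁹ = 8.583 × 10⁻²⁶ kg·m/s.
KE = p²/(2m) = (8.583 × 10⁻²⁶)² / (2 × 9.109 × 10⁻³¹) = 4.044 × 10⁻²¹ J = 4.04 × 10⁻²¹ J.

KE = 4.04 × 10⁻²¹ J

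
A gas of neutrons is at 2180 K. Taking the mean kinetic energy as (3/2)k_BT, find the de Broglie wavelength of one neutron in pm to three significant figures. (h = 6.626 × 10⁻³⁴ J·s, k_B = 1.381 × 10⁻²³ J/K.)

λ = 53.9 pm

KE = (3/2)k_BT = 1.5 × 1.381 × 10⁻²³ × 2180 = 4.516 × 10⁻²⁰ J.
p = √(2mKE) = √(2 × 1.675 × 10⁻²⁷ × 4.516 × 10⁻²⁰) = 1.230 × 10⁻²³ kg·m/s.
λ = h/p = 5.39 × 10⁻¹¹ m = 53.9 pm.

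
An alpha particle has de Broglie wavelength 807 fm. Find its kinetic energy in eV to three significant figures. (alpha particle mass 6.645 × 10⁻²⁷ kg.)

KE = 317 eV

p = h/λ = 6.626 × 10⁻³⁴ / 8.070 × 10⁻¹³ = 8.211 × 10⁻²² kg·m/s.
KE = p²/(2m) = (8.211 × 10⁻²²)² / (2 × 6.645 × 10⁻²⁷) = 5.073 × 10⁻¹⁷ J = 317 eV.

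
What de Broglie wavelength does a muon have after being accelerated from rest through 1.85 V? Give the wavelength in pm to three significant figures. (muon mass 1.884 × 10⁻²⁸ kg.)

λ = 62.7 pm

KE = eV = 1.602 × 10⁻¹⁹ × 1.850 = 2.964 × 10⁻¹⁹ J.
p = √(2mKE) = √(2 × 1.884 × 10⁻²⁸ × 2.964 × 10⁻¹⁹) = 1.057 × 10⁻²³ kg·m/s.
λ = h/p = 6.626 × 10⁻³⁴ / 1.057 × 10⁻²³ = 6.27 × 10⁻¹¹ m = 62.7 pm.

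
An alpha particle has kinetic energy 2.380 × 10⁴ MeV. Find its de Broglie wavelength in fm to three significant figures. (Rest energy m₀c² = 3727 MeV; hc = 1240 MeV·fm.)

λ = 0.0455 fm

Total energy E = KE + m₀c² = 2.380 × 10⁴ + 3727 = 27527 MeV.
(pc)² = E² − (m₀c²)² = (27527)² − (3727)² = 7.438 × 10⁸ MeV², so pc = 2.727 × 10⁴ MeV.
λ = hc/(pc) = 1240 MeV·fm / 2.727 × 10⁴ MeV = 0.0455 fm.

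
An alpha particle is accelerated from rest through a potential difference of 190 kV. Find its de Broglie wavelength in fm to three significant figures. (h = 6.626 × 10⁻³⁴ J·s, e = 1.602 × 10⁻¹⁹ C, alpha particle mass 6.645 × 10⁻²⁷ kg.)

KE = 2eV = 2 × 1.602 × 10⁻¹⁹ × 1.900 × 10⁵ = 6.088 × 10⁻¹⁴ J.
p = √(2mKE) = √(2 × 6.645 × 10⁻²⁷ × 6.088 × 10⁻¹⁴) = 2.844 × 10⁻²⁰ kg·m/s.
λ = h/p = 6.626 × 10⁻³⁴ / 2.844 × 10⁻²⁰ = 2.33 × 10⁻¹⁴ m = 23.3 fm.

λ = 23.3 fm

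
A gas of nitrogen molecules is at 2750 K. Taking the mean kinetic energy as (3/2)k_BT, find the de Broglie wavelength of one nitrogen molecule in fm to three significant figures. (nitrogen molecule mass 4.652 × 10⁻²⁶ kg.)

KE = (3/2)k_BT = 1.5 × 1.381 × 10⁻²³ × 2750 = 5.697 × 10⁻²⁰ J.
p = √(2mKE) = √(2 × 4.652 × 10⁻²⁶ × 5.697 × 10⁻²⁰) = 7.280 × 10⁻²³ kg·m/s.
λ = h/p = 9.10 × 10⁻¹² m = 9100 fm.

λ = 9100 fm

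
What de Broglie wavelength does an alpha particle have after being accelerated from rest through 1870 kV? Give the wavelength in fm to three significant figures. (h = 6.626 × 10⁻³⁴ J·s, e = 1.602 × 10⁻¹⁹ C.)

KE = 2eV = 2 × 1.602 × 10⁻¹⁹ × 1.870 × 10⁶ = 5.991 × 10⁻¹³ J.
p = √(2mKE) = √(2 × 6.645 × 10⁻²⁷ × 5.991 × 10⁻¹³) = 8.923 × 10⁻²⁰ kg·m/s.
λ = h/p = 6.626 × 10⁻³⁴ / 8.923 × 10⁻²⁰ = 7.43 × 10⁻¹⁵ m = 7.43 fm.

λ = 7.43 fm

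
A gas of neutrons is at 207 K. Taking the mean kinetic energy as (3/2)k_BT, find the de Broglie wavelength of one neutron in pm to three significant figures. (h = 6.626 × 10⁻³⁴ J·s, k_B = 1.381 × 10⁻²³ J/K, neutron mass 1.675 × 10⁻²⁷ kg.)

KE = (3/2)k_BT = 1.5 × 1.381 × 10⁻²³ × 207 = 4.288 × 10⁻²¹ J.
p = √(2mKE) = √(2 × 1.675 × 10⁻²⁷ × 4.288 × 10⁻²¹) = 3.790 × 10⁻²⁴ kg·m/s.
λ = h/p = 1.75 × 10⁻¹⁰ m = 175 pm.

λ = 175 pm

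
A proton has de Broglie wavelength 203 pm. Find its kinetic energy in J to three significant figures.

KE = 3.18 × 10⁻²¹ J

p = h/λ = 6.626 × 10⁻³⁴ / 2.030 × 10⁻¹⁰ = 3.264 × 10⁻²⁴ kg·m/s.
KE = p²/(2m) = (3.264 × 10⁻²⁴)² / (2 × 1.673 × 10⁻²⁷) = 3.184 × 10⁻²¹ J = 3.18 × 10⁻²¹ J.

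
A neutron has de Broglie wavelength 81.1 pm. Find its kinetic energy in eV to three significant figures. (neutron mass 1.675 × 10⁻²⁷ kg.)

p = h/λ = 6.626 × 10⁻³⁴ / 8.110 × 10⁻¹¹ = 8.170 × 10⁻²⁴ kg·m/s.
KE = p²/(2m) = (8.170 × 10⁻²⁴)² / (2 × 1.675 × 10⁻²⁷) = 1.993 × 10⁻²⁰ J = 0.124 eV.

KE = 0.124 eV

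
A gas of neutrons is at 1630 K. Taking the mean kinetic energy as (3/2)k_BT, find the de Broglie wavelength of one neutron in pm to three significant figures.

λ = 62.3 pm

KE = (3/2)k_BT = 1.5 × 1.381 × 10⁻²³ × 1630 = 3.377 × 10⁻²⁰ J.
p = √(2mKE) = √(2 × 1.675 × 10⁻²⁷ × 3.377 × 10⁻²⁰) = 1.064 × 10⁻²³ kg·m/s.
λ = h/p = 6.23 × 10⁻¹¹ m = 62.3 pm.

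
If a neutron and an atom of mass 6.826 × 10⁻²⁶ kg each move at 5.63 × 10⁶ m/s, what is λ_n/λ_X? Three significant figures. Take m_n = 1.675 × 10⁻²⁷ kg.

λ_n/λ_X = 40.8

At fixed v, p = mv so λ = h/(mv) ∝ 1/m.
λ_n/λ_X = m_X/m_n = 6.826 × 10⁻²⁶/1.675 × 10⁻²⁷ = 40.8.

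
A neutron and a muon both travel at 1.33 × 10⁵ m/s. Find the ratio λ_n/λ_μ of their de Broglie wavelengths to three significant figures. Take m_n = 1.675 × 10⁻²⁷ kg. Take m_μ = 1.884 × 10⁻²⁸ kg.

λ_n/λ_μ = 0.112

At fixed v, p = mv so λ = h/(mv) ∝ 1/m.
λ_n/λ_μ = m_μ/m_n = 1.884 × 10⁻²⁸/1.675 × 10⁻²⁷ = 0.112.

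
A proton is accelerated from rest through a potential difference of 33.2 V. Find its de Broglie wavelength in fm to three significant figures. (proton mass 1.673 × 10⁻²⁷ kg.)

KE = eV = 1.602 × 10⁻¹⁹ × 33.20 = 5.319 × 10⁻¹⁸ J.
p = √(2mKE) = √(2 × 1.673 × 10⁻²⁷ × 5.319 × 10⁻¹⁸) = 1.334 × 10⁻²² kg·m/s.
λ = h/p = 6.626 × 10⁻³⁴ / 1.334 × 10⁻²² = 4.97 × 10⁻¹² m = 4970 fm.

λ = 4970 fm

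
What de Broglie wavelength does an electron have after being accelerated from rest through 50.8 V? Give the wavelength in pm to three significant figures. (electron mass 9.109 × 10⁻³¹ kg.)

λ = 172 pm

KE = eV = 1.602 × 10⁻¹⁹ × 50.80 = 8.138 × 10⁻¹⁸ J.
p = √(2mKE) = √(2 × 9.109 × 10⁻³¹ × 8.138 × 10⁻¹⁸) = 3.850 × 10⁻²⁴ kg·m/s.
λ = h/p = 6.626 × 10⁻³⁴ / 3.850 × 10⁻²⁴ = 1.72 × 10⁻¹⁰ m = 172 pm.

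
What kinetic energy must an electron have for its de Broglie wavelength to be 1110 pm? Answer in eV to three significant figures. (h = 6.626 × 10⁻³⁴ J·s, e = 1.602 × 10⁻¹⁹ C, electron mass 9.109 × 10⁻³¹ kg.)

p = h/λ = 6.626 × 10⁻³⁴ / 1.110 × 10⁻⁹ = 5.969 × 10⁻²⁵ kg·m/s.
KE = p²/(2m) = (5.969 × 10⁻²⁵)² / (2 × 9.109 × 10⁻³¹) = 1.956 × 10⁻¹⁹ J = 1.22 eV.

KE = 1.22 eV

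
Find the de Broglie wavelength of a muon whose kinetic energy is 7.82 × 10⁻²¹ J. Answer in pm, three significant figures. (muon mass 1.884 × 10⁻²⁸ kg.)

λ = 386 pm

p = √(2mKE) = √(2 × 1.884 × 10⁻²⁸ × 7.820 × 10⁻²¹) = 1.717 × 10⁻²⁴ kg·m/s.
λ = h/p = 6.626 × 10⁻³⁴ / 1.717 × 10⁻²⁴ = 3.86 × 10⁻¹⁰ m = 386 pm.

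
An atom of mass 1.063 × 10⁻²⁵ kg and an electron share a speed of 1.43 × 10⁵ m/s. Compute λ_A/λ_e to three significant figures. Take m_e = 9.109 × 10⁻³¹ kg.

λ_A/λ_e = 8.57 × 10⁻⁶

At fixed v, p = mv so λ = h/(mv) ∝ 1/m.
λ_A/λ_e = m_e/m_A = 9.109 × 10⁻³¹/1.063 × 10⁻²⁵ = 8.57 × 10⁻⁶.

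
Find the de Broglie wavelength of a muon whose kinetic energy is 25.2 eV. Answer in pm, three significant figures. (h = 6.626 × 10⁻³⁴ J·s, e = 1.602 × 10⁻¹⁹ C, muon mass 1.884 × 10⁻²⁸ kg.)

λ = 17.0 pm

KE = 25.2 eV = 4.037 × 10⁻¹⁸ J.
p = √(2mKE) = √(2 × 1.884 × 10⁻²⁸ × 4.037 × 10⁻¹⁸) = 3.900 × 10⁻²³ kg·m/s.
λ = h/p = 6.626 × 10⁻³⁴ / 3.900 × 10⁻²³ = 1.70 × 10⁻¹¹ m = 17.0 pm.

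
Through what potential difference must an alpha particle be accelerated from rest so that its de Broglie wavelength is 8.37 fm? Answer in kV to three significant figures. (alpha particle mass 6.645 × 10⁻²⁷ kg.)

V = 1470 kV

p = h/λ = 6.626 × 10⁻³⁴ / 8.370 × 10⁻¹⁵ = 7.916 × 10⁻²⁰ kg·m/s.
KE = p²/(2m) = 4.715 × 10⁻¹³ J.
V = KE/2e = 4.715 × 10⁻¹³ / (2 × 1.602 × 10⁻¹⁹) = 1470 kV.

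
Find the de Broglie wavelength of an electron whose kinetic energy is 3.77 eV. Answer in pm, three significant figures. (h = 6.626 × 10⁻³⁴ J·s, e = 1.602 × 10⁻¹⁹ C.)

KE = 3.77 eV = 6.040 × 10⁻¹⁹ J.
p = √(2mKE) = √(2 × 9.109 × 10⁻³¹ × 6.040 × 10⁻¹⁹) = 1.049 × 10⁻²⁴ kg·m/s.
λ = h/p = 6.626 × 10⁻³⁴ / 1.049 × 10⁻²⁴ = 6.32 × 10⁻¹⁰ m = 632 pm.

λ = 632 pm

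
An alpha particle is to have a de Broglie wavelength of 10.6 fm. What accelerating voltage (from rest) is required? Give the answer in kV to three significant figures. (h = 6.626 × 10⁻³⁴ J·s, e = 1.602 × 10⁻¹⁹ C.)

V = 918 kV

p = h/λ = 6.626 × 10⁻³⁴ / 1.060 × 10⁻¹⁴ = 6.251 × 10⁻²⁰ kg·m/s.
KE = p²/(2m) = 2.940 × 10⁻¹³ J.
V = KE/2e = 2.940 × 10⁻¹³ / (2 × 1.602 × 10⁻¹⁹) = 918 kV.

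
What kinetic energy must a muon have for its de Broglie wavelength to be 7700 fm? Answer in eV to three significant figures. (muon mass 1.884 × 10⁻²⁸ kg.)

KE = 123 eV

p = h/λ = 6.626 × 10⁻³⁴ / 7.700 × 10⁻¹² = 8.605 × 10⁻²³ kg·m/s.
KE = p²/(2m) = (8.605 × 10⁻²³)² / (2 × 1.884 × 10⁻²⁸) = 1.965 × 10⁻¹⁷ J = 123 eV.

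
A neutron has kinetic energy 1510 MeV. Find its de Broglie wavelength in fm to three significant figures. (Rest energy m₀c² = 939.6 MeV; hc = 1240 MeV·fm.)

λ = 0.548 fm

Total energy E = KE + m₀c² = 1510 + 939.6 = 2449.6 MeV.
(pc)² = E² − (m₀c²)² = (2449.6)² − (939.6)² = 5.118 × 10⁶ MeV², so pc = 2262 MeV.
λ = hc/(pc) = 1240 MeV·fm / 2262 MeV = 0.548 fm.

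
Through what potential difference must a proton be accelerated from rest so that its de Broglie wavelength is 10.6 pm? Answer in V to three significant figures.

p = h/λ = 6.626 × 10⁻³⁴ / 1.060 × 10⁻¹¹ = 6.251 × 10⁻²³ kg·m/s.
KE = p²/(2m) = 1.168 × 10⁻¹⁸ J.
V = KE/e = 1.168 × 10⁻¹⁸ / (1.602 × 10⁻¹⁹) = 7.29 V.

V = 7.29 V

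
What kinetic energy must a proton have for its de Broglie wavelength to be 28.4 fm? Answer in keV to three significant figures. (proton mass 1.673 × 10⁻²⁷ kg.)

p = h/λ = 6.626 × 10⁻³⁴ / 2.840 × 10⁻¹⁴ = 2.333 × 10⁻²⁰ kg·m/s.
KE = p²/(2m) = (2.333 × 10⁻²⁰)² / (2 × 1.673 × 10⁻²⁷) = 1.627 × 10⁻¹³ J = 1020 keV.

KE = 1020 keV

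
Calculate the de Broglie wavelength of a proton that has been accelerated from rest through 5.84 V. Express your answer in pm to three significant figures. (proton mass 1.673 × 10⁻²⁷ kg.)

KE = eV = 1.602 × 10⁻¹⁹ × 5.840 = 9.356 × 10⁻¹⁹ J.
p = √(2mKE) = √(2 × 1.673 × 10⁻²⁷ × 9.356 × 10⁻¹⁹) = 5.595 × 10⁻²³ kg·m/s.
λ = h/p = 6.626 × 10⁻³⁴ / 5.595 × 10⁻²³ = 1.18 × 10⁻¹¹ m = 11.8 pm.

λ = 11.8 pm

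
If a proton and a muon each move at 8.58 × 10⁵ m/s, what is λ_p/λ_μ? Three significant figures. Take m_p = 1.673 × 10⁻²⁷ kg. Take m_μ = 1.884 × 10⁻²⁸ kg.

λ_p/λ_μ = 0.113

At fixed v, p = mv so λ = h/(mv) ∝ 1/m.
λ_p/λ_μ = m_μ/m_p = 1.884 × 10⁻²⁸/1.673 × 10⁻²⁷ = 0.113.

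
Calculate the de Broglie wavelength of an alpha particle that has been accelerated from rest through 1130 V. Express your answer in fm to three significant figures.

λ = 302 fm

KE = 2eV = 2 × 1.602 × 10⁻¹⁹ × 1130 = 3.621 × 10⁻¹⁶ J.
p = √(2mKE) = √(2 × 6.645 × 10⁻²⁷ × 3.621 × 10⁻¹⁶) = 2.194 × 10⁻²¹ kg·m/s.
λ = h/p = 6.626 × 10⁻³⁴ / 2.194 × 10⁻²¹ = 3.02 × 10⁻¹³ m = 302 fm.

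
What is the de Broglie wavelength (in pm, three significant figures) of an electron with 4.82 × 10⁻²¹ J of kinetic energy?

λ = 7070 pm

p = √(2mKE) = √(2 × 9.109 × 10⁻³¹ × 4.820 × 10⁻²¹) = 9.371 × 10⁻²⁶ kg·m/s.
λ = h/p = 6.626 × 10⁻³⁴ / 9.371 × 10⁻²⁶ = 7.07 × 10⁻⁹ m = 7070 pm.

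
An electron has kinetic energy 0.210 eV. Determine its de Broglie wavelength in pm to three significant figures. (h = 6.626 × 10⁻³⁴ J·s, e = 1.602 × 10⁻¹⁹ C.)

KE = 0.210 eV = 3.364 × 10⁻²⁰ J.
p = √(2mKE) = √(2 × 9.109 × 10⁻³¹ × 3.364 × 10⁻²⁰) = 2.476 × 10⁻²⁵ kg·m/s.
λ = h/p = 6.626 × 10⁻³⁴ / 2.476 × 10⁻²⁵ = 2.68 × 10⁻⁹ m = 2680 pm.

λ = 2680 pm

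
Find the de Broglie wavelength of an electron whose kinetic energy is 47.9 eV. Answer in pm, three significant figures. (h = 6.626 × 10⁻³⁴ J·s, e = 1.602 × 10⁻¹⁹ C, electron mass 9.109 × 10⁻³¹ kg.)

KE = 47.9 eV = 7.674 × 10⁻¹⁸ J.
p = √(2mKE) = √(2 × 9.109 × 10⁻³¹ × 7.674 × 10⁻¹⁸) = 3.739 × 10⁻²⁴ kg·m/s.
λ = h/p = 6.626 × 10⁻³⁴ / 3.739 × 10⁻²⁴ = 1.77 × 10⁻¹⁰ m = 177 pm.

λ = 177 pm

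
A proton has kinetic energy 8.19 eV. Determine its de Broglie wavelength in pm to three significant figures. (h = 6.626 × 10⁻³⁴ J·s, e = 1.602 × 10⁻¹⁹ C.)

KE = 8.19 eV = 1.312 × 10⁻¹⁸ J.
p = √(2mKE) = √(2 × 1.673 × 10⁻²⁷ × 1.312 × 10⁻¹⁸) = 6.626 × 10⁻²³ kg·m/s.
λ = h/p = 6.626 × 10⁻³⁴ / 6.626 × 10⁻²³ = 1.00 × 10⁻¹¹ m = 10.0 pm.

λ = 10.0 pm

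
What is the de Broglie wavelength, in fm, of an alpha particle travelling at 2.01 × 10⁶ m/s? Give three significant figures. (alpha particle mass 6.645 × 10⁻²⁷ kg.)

p = mv = 6.645 × 10⁻²⁷ × 2.01 × 10⁶ = 1.336 × 10⁻²⁰ kg·m/s.
λ = h/p = 6.626 × 10⁻³⁴ / 1.336 × 10⁻²⁰ = 4.96 × 10⁻¹⁴ m = 49.6 fm.

λ = 49.6 fm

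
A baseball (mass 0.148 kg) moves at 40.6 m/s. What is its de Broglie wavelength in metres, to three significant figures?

p = mv = 0.148 × 40.6 = 6.009 kg·m/s.
λ = h/p = 6.626 × 10⁻³⁴ / 6.009 = 1.10 × 10⁻³⁴ m.

λ = 1.10 × 10⁻³⁴ m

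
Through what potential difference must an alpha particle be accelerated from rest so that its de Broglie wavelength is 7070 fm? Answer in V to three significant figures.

V = 2.06 V

p = h/λ = 6.626 × 10⁻³⁴ / 7.070 × 10⁻¹² = 9.372 × 10⁻²³ kg·m/s.
KE = p²/(2m) = 6.609 × 10⁻¹⁹ J.
V = KE/2e = 6.609 × 10⁻¹⁹ / (2 × 1.602 × 10⁻¹⁹) = 2.06 V.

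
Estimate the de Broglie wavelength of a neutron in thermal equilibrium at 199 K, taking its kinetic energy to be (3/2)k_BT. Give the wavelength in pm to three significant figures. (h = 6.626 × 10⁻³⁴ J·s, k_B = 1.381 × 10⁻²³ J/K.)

KE = (3/2)k_BT = 1.5 × 1.381 × 10⁻²³ × 199 = 4.122 × 10⁻²¹ J.
p = √(2mKE) = √(2 × 1.675 × 10⁻²⁷ × 4.122 × 10⁻²¹) = 3.716 × 10⁻²⁴ kg·m/s.
λ = h/p = 1.78 × 10⁻¹⁰ m = 178 pm.

λ = 178 pm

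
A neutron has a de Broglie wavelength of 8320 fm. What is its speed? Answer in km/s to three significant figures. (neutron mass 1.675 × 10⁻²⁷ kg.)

v = 47.5 km/s

p = h/λ = 6.626 × 10⁻³⁴ / 8.320 × 10⁻¹² = 7.964 × 10⁻²³ kg·m/s.
v = p/m = 7.964 × 10⁻²³ / 1.675 × 10⁻²⁷ = 4.75 × 10⁴ m/s = 47.5 km/s.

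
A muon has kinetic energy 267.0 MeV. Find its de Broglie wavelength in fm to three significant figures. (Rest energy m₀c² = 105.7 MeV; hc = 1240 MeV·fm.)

λ = 3.47 fm

Total energy E = KE + m₀c² = 267.0 + 105.7 = 372.7 MeV.
(pc)² = E² − (m₀c²)² = (372.7)² − (105.7)² = 1.277 × 10⁵ MeV², so pc = 357.4 MeV.
λ = hc/(pc) = 1240 MeV·fm / 357.4 MeV = 3.47 fm.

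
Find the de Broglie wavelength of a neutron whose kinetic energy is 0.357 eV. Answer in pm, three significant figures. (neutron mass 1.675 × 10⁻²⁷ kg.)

KE = 0.357 eV = 5.719 × 10⁻²⁰ J.
p = √(2mKE) = √(2 × 1.675 × 10⁻²⁷ × 5.719 × 10⁻²⁰) = 1.384 × 10⁻²³ kg·m/s.
λ = h/p = 6.626 × 10⁻³⁴ / 1.384 × 10⁻²³ = 4.79 × 10⁻¹¹ m = 47.9 pm.

λ = 47.9 pm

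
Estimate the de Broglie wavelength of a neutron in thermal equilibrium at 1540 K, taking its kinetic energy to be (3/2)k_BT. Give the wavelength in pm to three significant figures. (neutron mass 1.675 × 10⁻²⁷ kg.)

λ = 64.1 pm

KE = (3/2)k_BT = 1.5 × 1.381 × 10⁻²³ × 1540 = 3.190 × 10⁻²⁰ J.
p = √(2mKE) = √(2 × 1.675 × 10⁻²⁷ × 3.190 × 10⁻²⁰) = 1.034 × 10⁻²³ kg·m/s.
λ = h/p = 6.41 × 10⁻¹¹ m = 64.1 pm.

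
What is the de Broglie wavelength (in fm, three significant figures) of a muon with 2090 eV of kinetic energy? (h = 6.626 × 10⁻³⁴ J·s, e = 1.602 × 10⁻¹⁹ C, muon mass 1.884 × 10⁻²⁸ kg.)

KE = 2090 eV = 3.348 × 10⁻¹⁶ J.
p = √(2mKE) = √(2 × 1.884 × 10⁻²⁸ × 3.348 × 10⁻¹⁶) = 3.552 × 10⁻²² kg·m/s.
λ = h/p = 6.626 × 10⁻³⁴ / 3.552 × 10⁻²² = 1.87 × 10⁻¹² m = 1870 fm.

λ = 1870 fm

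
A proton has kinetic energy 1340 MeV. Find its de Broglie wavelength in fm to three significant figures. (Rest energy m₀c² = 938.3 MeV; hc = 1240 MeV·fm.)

λ = 0.597 fm

Total energy E = KE + m₀c² = 1340 + 938.3 = 2278.3 MeV.
(pc)² = E² − (m₀c²)² = (2278.3)² − (938.3)² = 4.310 × 10⁶ MeV², so pc = 2076 MeV.
λ = hc/(pc) = 1240 MeV·fm / 2076 MeV = 0.597 fm.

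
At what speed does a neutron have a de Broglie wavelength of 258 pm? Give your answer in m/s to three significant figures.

p = h/λ = 6.626 × 10⁻³⁴ / 2.580 × 10⁻¹⁰ = 2.568 × 10⁻²⁴ kg·m/s.
v = p/m = 2.568 × 10⁻²⁴ / 1.675 × 10⁻²⁷ = 1.53 × 10³ m/s = 1530 m/s.

v = 1530 m/s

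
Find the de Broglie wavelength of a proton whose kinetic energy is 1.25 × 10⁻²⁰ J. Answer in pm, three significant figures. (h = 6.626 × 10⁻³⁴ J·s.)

λ = 102 pm

p = √(2mKE) = √(2 × 1.673 × 10⁻²⁷ × 1.250 × 10⁻²⁰) = 6.467 × 10⁻²⁴ kg·m/s.
λ = h/p = 6.626 × 10⁻³⁴ / 6.467 × 10⁻²⁴ = 1.02 × 10⁻¹⁰ m = 102 pm.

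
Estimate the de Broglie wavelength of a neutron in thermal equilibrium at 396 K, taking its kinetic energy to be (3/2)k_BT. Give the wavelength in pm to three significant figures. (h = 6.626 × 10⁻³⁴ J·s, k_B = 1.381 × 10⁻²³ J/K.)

λ = 126 pm

KE = (3/2)k_BT = 1.5 × 1.381 × 10⁻²³ × 396 = 8.203 × 10⁻²¹ J.
p = √(2mKE) = √(2 × 1.675 × 10⁻²⁷ × 8.203 × 10⁻²¹) = 5.242 × 10⁻²⁴ kg·m/s.
λ = h/p = 1.26 × 10⁻¹⁰ m = 126 pm.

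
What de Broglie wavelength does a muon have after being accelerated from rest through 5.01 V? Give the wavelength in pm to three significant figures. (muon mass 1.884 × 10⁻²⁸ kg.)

KE = eV = 1.602 × 10⁻¹⁹ × 5.010 = 8.026 × 10⁻¹⁹ J.
p = √(2mKE) = √(2 × 1.884 × 10⁻²⁸ × 8.026 × 10⁻¹⁹) = 1.739 × 10⁻²³ kg·m/s.
λ = h/p = 6.626 × 10⁻³⁴ / 1.739 × 10⁻²³ = 3.81 × 10⁻¹¹ m = 38.1 pm.

λ = 38.1 pm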